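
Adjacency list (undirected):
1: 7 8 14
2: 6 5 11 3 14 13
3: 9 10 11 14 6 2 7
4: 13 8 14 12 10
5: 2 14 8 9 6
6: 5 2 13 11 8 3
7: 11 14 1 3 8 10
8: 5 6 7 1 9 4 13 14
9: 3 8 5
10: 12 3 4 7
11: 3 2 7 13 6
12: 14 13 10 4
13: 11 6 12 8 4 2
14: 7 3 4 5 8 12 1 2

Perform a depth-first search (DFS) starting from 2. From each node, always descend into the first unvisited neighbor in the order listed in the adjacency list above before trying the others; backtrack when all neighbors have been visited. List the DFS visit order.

2 6 5 14 7 11 3 9 8 1 4 13 12 10

Visit 2
2 → 6
6 → 5
5 → 14
14 → 7
7 → 11
11 → 3
3 → 9
9 → 8
8 → 1
8 → 4
4 → 13
13 → 12
12 → 10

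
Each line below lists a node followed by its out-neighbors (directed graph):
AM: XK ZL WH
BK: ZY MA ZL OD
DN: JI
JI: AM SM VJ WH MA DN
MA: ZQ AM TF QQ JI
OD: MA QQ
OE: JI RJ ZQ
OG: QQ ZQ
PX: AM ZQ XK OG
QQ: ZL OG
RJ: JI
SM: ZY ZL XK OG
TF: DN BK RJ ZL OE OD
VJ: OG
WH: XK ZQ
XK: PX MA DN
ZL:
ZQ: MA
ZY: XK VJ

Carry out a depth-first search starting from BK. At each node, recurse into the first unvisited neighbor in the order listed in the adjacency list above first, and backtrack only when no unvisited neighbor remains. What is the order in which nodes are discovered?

Visit BK
BK → ZY
ZY → XK
XK → PX
PX → AM
AM → ZL
AM → WH
WH → ZQ
ZQ → MA
MA → TF
TF → DN
DN → JI
JI → SM
SM → OG
OG → QQ
JI → VJ
TF → RJ
TF → OE
TF → OD

BK → ZY → XK → PX → AM → ZL → WH → ZQ → MA → TF → DN → JI → SM → OG → QQ → VJ → RJ → OE → OD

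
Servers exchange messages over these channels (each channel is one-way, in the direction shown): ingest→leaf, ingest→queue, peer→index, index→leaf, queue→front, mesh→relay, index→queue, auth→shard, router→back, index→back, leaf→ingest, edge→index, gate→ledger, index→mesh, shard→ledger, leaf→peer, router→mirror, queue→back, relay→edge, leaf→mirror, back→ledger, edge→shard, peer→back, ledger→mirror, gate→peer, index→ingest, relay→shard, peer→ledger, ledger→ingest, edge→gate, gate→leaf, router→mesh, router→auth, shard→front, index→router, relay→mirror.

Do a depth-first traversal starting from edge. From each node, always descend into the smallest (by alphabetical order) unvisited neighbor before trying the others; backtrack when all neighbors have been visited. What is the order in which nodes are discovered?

Visit edge
edge → gate
gate → leaf
leaf → ingest
ingest → queue
queue → back
back → ledger
ledger → mirror
queue → front
leaf → peer
peer → index
index → mesh
mesh → relay
relay → shard
index → router
router → auth

edge -> gate -> leaf -> ingest -> queue -> back -> ledger -> mirror -> front -> peer -> index -> mesh -> relay -> shard -> router -> auth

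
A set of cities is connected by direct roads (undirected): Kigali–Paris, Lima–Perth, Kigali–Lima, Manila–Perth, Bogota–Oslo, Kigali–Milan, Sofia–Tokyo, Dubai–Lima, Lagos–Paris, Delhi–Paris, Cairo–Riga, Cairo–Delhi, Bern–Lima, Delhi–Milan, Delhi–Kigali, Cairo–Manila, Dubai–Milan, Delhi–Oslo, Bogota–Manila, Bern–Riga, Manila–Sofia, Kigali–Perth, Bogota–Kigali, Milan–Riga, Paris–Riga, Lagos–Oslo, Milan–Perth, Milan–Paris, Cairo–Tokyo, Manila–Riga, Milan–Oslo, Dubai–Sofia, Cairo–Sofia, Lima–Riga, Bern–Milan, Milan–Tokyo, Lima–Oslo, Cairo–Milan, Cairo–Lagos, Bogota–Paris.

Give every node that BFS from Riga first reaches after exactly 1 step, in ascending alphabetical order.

Level 0: Riga
Level 1: Bern, Cairo, Lima, Manila, Milan, Paris
Level 2: Bogota, Delhi, Dubai, Kigali, Lagos, Oslo, Perth, Sofia, Tokyo

Bern, Cairo, Lima, Manila, Milan, Paris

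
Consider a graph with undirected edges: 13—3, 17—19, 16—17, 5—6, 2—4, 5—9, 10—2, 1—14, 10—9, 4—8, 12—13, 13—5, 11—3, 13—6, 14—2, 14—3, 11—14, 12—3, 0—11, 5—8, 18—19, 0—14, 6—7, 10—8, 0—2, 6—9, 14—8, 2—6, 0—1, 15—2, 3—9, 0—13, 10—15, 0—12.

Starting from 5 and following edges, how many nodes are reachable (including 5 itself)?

16

BFS from 5 visits: 5, 6, 8, 9, 13, 2, 7, 4, 10, 14, 3, 0, 12, 15, 1, 11
Reachable nodes: 16 of 20 total.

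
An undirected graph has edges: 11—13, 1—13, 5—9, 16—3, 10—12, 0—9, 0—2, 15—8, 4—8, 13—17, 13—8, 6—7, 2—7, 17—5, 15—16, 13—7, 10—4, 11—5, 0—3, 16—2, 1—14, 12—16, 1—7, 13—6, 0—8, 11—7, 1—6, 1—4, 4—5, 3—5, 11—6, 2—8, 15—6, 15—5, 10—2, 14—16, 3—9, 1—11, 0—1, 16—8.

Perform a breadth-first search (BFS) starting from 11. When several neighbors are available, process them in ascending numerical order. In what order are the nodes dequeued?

11 → 1 → 5 → 6 → 7 → 13 → 0 → 4 → 14 → 3 → 9 → 15 → 17 → 2 → 8 → 10 → 16 → 12

Visit 11; enqueue 1, 5, 6, 7, 13 → queue [1, 5, 6, 7, 13]
Visit 1; enqueue 0, 4, 14 → queue [5, 6, 7, 13, 0, 4, 14]
Visit 5; enqueue 3, 9, 15, 17 → queue [6, 7, 13, 0, 4, 14, 3, 9, 15, 17]
Visit 6 → queue [7, 13, 0, 4, 14, 3, 9, 15, 17]
Visit 7; enqueue 2 → queue [13, 0, 4, 14, 3, 9, 15, 17, 2]
Visit 13; enqueue 8 → queue [0, 4, 14, 3, 9, 15, 17, 2, 8]
Visit 0 → queue [4, 14, 3, 9, 15, 17, 2, 8]
Visit 4; enqueue 10 → queue [14, 3, 9, 15, 17, 2, 8, 10]
Visit 14; enqueue 16 → queue [3, 9, 15, 17, 2, 8, 10, 16]
Visit 3 → queue [9, 15, 17, 2, 8, 10, 16]
Visit 9 → queue [15, 17, 2, 8, 10, 16]
Visit 15 → queue [17, 2, 8, 10, 16]
Visit 17 → queue [2, 8, 10, 16]
Visit 2 → queue [8, 10, 16]
Visit 8 → queue [10, 16]
Visit 10; enqueue 12 → queue [16, 12]
Visit 16 → queue [12]
Visit 12 → queue []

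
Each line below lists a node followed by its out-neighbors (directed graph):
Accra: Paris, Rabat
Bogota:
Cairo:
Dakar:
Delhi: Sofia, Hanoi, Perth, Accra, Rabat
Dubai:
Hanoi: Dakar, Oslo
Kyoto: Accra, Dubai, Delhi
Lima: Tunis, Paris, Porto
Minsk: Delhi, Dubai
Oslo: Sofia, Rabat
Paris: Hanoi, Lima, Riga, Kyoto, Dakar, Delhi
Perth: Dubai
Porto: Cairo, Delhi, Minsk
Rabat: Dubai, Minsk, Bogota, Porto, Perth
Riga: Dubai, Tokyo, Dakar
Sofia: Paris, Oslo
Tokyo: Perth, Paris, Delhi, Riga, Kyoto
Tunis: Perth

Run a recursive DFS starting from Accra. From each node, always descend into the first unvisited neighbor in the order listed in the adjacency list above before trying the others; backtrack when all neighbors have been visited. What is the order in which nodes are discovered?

Visit Accra
Accra → Paris
Paris → Hanoi
Hanoi → Dakar
Hanoi → Oslo
Oslo → Sofia
Oslo → Rabat
Rabat → Dubai
Rabat → Minsk
Minsk → Delhi
Delhi → Perth
Rabat → Bogota
Rabat → Porto
Porto → Cairo
Paris → Lima
Lima → Tunis
Paris → Riga
Riga → Tokyo
Tokyo → Kyoto

Accra, Paris, Hanoi, Dakar, Oslo, Sofia, Rabat, Dubai, Minsk, Delhi, Perth, Bogota, Porto, Cairo, Lima, Tunis, Riga, Tokyo, Kyoto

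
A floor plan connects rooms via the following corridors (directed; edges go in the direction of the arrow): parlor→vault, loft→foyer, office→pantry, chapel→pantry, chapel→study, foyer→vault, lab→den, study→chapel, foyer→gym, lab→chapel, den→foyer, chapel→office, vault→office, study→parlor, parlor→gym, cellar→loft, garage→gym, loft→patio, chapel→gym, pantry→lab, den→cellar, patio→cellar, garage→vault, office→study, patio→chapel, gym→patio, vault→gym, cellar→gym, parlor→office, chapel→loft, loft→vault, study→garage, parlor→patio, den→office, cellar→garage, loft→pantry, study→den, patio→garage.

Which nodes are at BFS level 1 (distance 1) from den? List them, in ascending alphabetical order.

cellar, foyer, office

Level 0: den
Level 1: cellar, foyer, office
Level 2: garage, gym, loft, pantry, study, vault
Level 3: chapel, lab, parlor, patio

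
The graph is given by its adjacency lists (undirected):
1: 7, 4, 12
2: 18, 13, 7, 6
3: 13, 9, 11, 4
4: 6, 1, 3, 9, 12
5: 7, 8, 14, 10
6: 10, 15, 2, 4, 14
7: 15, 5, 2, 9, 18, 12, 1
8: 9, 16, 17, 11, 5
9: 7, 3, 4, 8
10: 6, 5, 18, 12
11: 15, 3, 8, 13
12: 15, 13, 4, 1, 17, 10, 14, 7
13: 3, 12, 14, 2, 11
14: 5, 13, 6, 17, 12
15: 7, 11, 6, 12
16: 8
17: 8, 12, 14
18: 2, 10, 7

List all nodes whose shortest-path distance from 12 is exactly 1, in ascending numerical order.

Level 0: 12
Level 1: 1, 4, 7, 10, 13, 14, 15, 17
Level 2: 2, 3, 5, 6, 8, 9, 11, 18
Level 3: 16

1, 4, 7, 10, 13, 14, 15, 17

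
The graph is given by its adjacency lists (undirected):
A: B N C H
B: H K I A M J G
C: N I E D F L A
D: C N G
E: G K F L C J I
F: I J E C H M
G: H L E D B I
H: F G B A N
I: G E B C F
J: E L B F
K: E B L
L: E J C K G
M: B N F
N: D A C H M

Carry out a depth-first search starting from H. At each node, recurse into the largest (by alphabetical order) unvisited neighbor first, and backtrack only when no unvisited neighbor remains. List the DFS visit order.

Visit H
H → N
N → M
M → F
F → J
J → L
L → K
K → E
E → I
I → G
G → D
D → C
C → A
A → B

H N M F J L K E I G D C A B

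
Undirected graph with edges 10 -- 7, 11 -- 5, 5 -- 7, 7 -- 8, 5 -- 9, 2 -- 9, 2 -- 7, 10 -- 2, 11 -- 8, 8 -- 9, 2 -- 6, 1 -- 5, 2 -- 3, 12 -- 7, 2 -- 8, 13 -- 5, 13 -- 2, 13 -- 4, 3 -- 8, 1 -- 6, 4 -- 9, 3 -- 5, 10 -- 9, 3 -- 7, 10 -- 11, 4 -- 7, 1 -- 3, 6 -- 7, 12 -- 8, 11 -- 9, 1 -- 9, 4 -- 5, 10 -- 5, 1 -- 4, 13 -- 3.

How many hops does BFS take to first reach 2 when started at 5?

2

Level 0: 5
Level 1: 1, 3, 4, 7, 9, 10, 11, 13
Level 2: 2, 6, 8, 12
2 first appears at level 2.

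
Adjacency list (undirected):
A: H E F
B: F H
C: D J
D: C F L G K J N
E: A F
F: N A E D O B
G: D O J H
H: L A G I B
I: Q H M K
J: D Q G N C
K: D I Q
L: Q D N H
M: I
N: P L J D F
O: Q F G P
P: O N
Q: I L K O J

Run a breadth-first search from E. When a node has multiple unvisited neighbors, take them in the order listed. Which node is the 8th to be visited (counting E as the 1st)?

B

Visit E; enqueue A, F → queue [A, F]
Visit A; enqueue H → queue [F, H]
Visit F; enqueue N, D, O, B → queue [H, N, D, O, B]
Visit H; enqueue L, G, I → queue [N, D, O, B, L, G, I]
Visit N; enqueue P, J → queue [D, O, B, L, G, I, P, J]
Visit D; enqueue C, K → queue [O, B, L, G, I, P, J, C, K]
Visit O; enqueue Q → queue [B, L, G, I, P, J, C, K, Q]
Visit B → queue [L, G, I, P, J, C, K, Q]
Visit L → queue [G, I, P, J, C, K, Q]
Visit G → queue [I, P, J, C, K, Q]
Visit I; enqueue M → queue [P, J, C, K, Q, M]
Visit P → queue [J, C, K, Q, M]
Visit J → queue [C, K, Q, M]
Visit C → queue [K, Q, M]
Visit K → queue [Q, M]
Visit Q → queue [M]
Visit M → queue []

Visit order: E, A, F, H, N, D, O, B, L, G, I, P, J, C, K, Q, M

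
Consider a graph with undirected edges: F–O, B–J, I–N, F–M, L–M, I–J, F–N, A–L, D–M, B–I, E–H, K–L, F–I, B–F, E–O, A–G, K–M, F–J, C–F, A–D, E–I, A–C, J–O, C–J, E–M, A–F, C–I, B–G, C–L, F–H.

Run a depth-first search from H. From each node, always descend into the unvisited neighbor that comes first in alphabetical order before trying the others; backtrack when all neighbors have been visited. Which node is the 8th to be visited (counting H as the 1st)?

Visit H
H → E
E → I
I → B
B → F
F → A
A → C
C → J
J → O
C → L
L → K
K → M
M → D
A → G
F → N

Visit order: H, E, I, B, F, A, C, J, O, L, K, M, D, G, N

J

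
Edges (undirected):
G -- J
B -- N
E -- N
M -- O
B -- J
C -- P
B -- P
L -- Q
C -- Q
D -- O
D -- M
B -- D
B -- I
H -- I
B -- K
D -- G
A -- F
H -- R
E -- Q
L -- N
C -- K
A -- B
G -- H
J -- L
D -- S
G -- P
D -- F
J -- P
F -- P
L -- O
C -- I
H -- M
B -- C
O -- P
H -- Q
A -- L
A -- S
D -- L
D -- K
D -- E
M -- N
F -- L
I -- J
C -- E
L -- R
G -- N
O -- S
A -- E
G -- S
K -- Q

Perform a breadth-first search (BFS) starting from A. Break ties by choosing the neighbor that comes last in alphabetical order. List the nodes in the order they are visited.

A → S → L → F → E → B → O → G → D → R → Q → N → J → P → C → K → I → M → H

Visit A; enqueue S, L, F, E, B → queue [S, L, F, E, B]
Visit S; enqueue O, G, D → queue [L, F, E, B, O, G, D]
Visit L; enqueue R, Q, N, J → queue [F, E, B, O, G, D, R, Q, N, J]
Visit F; enqueue P → queue [E, B, O, G, D, R, Q, N, J, P]
Visit E; enqueue C → queue [B, O, G, D, R, Q, N, J, P, C]
Visit B; enqueue K, I → queue [O, G, D, R, Q, N, J, P, C, K, I]
Visit O; enqueue M → queue [G, D, R, Q, N, J, P, C, K, I, M]
Visit G; enqueue H → queue [D, R, Q, N, J, P, C, K, I, M, H]
Visit D → queue [R, Q, N, J, P, C, K, I, M, H]
Visit R → queue [Q, N, J, P, C, K, I, M, H]
Visit Q → queue [N, J, P, C, K, I, M, H]
Visit N → queue [J, P, C, K, I, M, H]
Visit J → queue [P, C, K, I, M, H]
Visit P → queue [C, K, I, M, H]
Visit C → queue [K, I, M, H]
Visit K → queue [I, M, H]
Visit I → queue [M, H]
Visit M → queue [H]
Visit H → queue []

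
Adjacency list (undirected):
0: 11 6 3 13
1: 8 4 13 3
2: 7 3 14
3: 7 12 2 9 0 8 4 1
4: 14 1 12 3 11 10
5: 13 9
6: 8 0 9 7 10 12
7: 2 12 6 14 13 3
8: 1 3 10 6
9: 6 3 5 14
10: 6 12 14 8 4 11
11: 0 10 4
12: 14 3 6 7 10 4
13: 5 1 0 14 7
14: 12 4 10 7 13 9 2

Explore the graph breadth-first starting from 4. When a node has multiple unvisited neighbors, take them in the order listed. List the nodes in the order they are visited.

4 14 1 12 3 11 10 7 13 9 2 8 6 0 5

Visit 4; enqueue 14, 1, 12, 3, 11, 10 → queue [14, 1, 12, 3, 11, 10]
Visit 14; enqueue 7, 13, 9, 2 → queue [1, 12, 3, 11, 10, 7, 13, 9, 2]
Visit 1; enqueue 8 → queue [12, 3, 11, 10, 7, 13, 9, 2, 8]
Visit 12; enqueue 6 → queue [3, 11, 10, 7, 13, 9, 2, 8, 6]
Visit 3; enqueue 0 → queue [11, 10, 7, 13, 9, 2, 8, 6, 0]
Visit 11 → queue [10, 7, 13, 9, 2, 8, 6, 0]
Visit 10 → queue [7, 13, 9, 2, 8, 6, 0]
Visit 7 → queue [13, 9, 2, 8, 6, 0]
Visit 13; enqueue 5 → queue [9, 2, 8, 6, 0, 5]
Visit 9 → queue [2, 8, 6, 0, 5]
Visit 2 → queue [8, 6, 0, 5]
Visit 8 → queue [6, 0, 5]
Visit 6 → queue [0, 5]
Visit 0 → queue [5]
Visit 5 → queue []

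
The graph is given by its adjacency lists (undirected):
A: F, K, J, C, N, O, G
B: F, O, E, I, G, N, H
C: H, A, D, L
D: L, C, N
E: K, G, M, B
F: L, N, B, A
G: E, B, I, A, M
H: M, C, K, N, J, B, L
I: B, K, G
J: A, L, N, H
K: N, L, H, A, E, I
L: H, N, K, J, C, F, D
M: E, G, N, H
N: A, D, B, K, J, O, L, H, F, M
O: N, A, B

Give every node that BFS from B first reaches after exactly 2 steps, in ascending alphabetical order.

Level 0: B
Level 1: E, F, G, H, I, N, O
Level 2: A, C, D, J, K, L, M

A, C, D, J, K, L, M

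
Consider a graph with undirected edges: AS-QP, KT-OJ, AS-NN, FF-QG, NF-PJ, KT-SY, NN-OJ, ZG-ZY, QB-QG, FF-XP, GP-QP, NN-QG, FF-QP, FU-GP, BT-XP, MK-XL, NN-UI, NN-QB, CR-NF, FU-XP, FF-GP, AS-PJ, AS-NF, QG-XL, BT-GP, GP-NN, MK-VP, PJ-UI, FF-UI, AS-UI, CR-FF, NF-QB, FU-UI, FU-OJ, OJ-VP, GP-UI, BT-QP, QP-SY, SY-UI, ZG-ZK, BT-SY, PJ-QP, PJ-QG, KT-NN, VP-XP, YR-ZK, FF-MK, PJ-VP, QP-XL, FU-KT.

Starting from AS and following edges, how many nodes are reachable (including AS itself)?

20

BFS from AS visits: AS, NF, NN, PJ, QP, UI, CR, QB, GP, KT, OJ, QG, VP, BT, FF, SY, XL, FU, MK, XP
Reachable nodes: 20 of 24 total.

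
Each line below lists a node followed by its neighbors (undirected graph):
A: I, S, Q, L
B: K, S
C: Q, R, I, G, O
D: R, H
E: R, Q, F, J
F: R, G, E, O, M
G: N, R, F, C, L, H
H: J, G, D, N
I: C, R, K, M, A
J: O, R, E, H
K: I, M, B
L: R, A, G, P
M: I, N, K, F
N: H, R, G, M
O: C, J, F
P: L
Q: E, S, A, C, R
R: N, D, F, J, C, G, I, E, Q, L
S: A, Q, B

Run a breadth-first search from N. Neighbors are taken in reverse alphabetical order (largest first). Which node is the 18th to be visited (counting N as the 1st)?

O

Visit N; enqueue R, M, H, G → queue [R, M, H, G]
Visit R; enqueue Q, L, J, I, F, E, D, C → queue [M, H, G, Q, L, J, I, F, E, D, C]
Visit M; enqueue K → queue [H, G, Q, L, J, I, F, E, D, C, K]
Visit H → queue [G, Q, L, J, I, F, E, D, C, K]
Visit G → queue [Q, L, J, I, F, E, D, C, K]
Visit Q; enqueue S, A → queue [L, J, I, F, E, D, C, K, S, A]
Visit L; enqueue P → queue [J, I, F, E, D, C, K, S, A, P]
Visit J; enqueue O → queue [I, F, E, D, C, K, S, A, P, O]
Visit I → queue [F, E, D, C, K, S, A, P, O]
Visit F → queue [E, D, C, K, S, A, P, O]
Visit E → queue [D, C, K, S, A, P, O]
Visit D → queue [C, K, S, A, P, O]
Visit C → queue [K, S, A, P, O]
Visit K; enqueue B → queue [S, A, P, O, B]
Visit S → queue [A, P, O, B]
Visit A → queue [P, O, B]
Visit P → queue [O, B]
Visit O → queue [B]
Visit B → queue []

Visit order: N, R, M, H, G, Q, L, J, I, F, E, D, C, K, S, A, P, O, B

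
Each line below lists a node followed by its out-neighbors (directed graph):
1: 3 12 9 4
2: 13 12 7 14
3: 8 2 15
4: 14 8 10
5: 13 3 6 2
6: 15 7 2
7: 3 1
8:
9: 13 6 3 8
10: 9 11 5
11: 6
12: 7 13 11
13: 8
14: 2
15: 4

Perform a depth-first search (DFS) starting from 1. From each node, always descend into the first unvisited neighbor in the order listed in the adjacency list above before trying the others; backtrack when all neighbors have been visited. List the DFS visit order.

1, 3, 8, 2, 13, 12, 7, 11, 6, 15, 4, 14, 10, 9, 5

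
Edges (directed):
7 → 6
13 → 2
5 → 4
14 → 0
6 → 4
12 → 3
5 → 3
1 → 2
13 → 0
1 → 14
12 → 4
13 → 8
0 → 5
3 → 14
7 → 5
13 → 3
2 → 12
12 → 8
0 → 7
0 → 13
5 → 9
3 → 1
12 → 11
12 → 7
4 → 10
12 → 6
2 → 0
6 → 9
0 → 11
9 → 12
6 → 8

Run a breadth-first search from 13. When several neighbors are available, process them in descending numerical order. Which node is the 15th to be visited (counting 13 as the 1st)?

10

Visit 13; enqueue 8, 3, 2, 0 → queue [8, 3, 2, 0]
Visit 8 → queue [3, 2, 0]
Visit 3; enqueue 14, 1 → queue [2, 0, 14, 1]
Visit 2; enqueue 12 → queue [0, 14, 1, 12]
Visit 0; enqueue 11, 7, 5 → queue [14, 1, 12, 11, 7, 5]
Visit 14 → queue [1, 12, 11, 7, 5]
Visit 1 → queue [12, 11, 7, 5]
Visit 12; enqueue 6, 4 → queue [11, 7, 5, 6, 4]
Visit 11 → queue [7, 5, 6, 4]
Visit 7 → queue [5, 6, 4]
Visit 5; enqueue 9 → queue [6, 4, 9]
Visit 6 → queue [4, 9]
Visit 4; enqueue 10 → queue [9, 10]
Visit 9 → queue [10]
Visit 10 → queue []

Visit order: 13, 8, 3, 2, 0, 14, 1, 12, 11, 7, 5, 6, 4, 9, 10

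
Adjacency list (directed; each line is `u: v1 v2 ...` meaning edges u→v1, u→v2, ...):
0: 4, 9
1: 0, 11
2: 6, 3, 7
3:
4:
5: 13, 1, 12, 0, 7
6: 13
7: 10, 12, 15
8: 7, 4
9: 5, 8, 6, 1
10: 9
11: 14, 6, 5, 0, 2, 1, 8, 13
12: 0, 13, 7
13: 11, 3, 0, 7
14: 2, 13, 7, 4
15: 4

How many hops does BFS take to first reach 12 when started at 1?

3

Level 0: 1
Level 1: 0, 11
Level 2: 2, 4, 5, 6, 8, 9, 13, 14
Level 3: 3, 7, 12
Level 4: 10, 15
12 first appears at level 3.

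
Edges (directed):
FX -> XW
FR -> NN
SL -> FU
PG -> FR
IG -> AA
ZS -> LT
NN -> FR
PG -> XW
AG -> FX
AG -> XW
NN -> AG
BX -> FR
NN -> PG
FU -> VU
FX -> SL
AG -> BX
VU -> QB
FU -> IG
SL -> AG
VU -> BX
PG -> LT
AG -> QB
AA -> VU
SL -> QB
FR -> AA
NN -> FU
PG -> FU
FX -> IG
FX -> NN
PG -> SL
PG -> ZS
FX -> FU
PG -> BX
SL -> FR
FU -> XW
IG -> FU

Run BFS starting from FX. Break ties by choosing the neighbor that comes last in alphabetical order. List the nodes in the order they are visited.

Visit FX; enqueue XW, SL, NN, IG, FU → queue [XW, SL, NN, IG, FU]
Visit XW → queue [SL, NN, IG, FU]
Visit SL; enqueue QB, FR, AG → queue [NN, IG, FU, QB, FR, AG]
Visit NN; enqueue PG → queue [IG, FU, QB, FR, AG, PG]
Visit IG; enqueue AA → queue [FU, QB, FR, AG, PG, AA]
Visit FU; enqueue VU → queue [QB, FR, AG, PG, AA, VU]
Visit QB → queue [FR, AG, PG, AA, VU]
Visit FR → queue [AG, PG, AA, VU]
Visit AG; enqueue BX → queue [PG, AA, VU, BX]
Visit PG; enqueue ZS, LT → queue [AA, VU, BX, ZS, LT]
Visit AA → queue [VU, BX, ZS, LT]
Visit VU → queue [BX, ZS, LT]
Visit BX → queue [ZS, LT]
Visit ZS → queue [LT]
Visit LT → queue []

FX XW SL NN IG FU QB FR AG PG AA VU BX ZS LT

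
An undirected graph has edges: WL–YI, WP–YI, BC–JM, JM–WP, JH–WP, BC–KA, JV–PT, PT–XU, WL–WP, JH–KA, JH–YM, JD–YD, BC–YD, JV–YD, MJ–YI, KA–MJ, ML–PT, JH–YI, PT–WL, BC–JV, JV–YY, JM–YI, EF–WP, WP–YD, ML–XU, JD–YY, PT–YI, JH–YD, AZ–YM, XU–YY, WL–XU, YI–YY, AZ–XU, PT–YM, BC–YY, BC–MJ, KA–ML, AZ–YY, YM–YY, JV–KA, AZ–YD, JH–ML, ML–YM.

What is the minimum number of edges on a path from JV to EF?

3

Level 0: JV
Level 1: BC, KA, PT, YD, YY
Level 2: AZ, JD, JH, JM, MJ, ML, WL, WP, XU, YI, YM
Level 3: EF
EF first appears at level 3.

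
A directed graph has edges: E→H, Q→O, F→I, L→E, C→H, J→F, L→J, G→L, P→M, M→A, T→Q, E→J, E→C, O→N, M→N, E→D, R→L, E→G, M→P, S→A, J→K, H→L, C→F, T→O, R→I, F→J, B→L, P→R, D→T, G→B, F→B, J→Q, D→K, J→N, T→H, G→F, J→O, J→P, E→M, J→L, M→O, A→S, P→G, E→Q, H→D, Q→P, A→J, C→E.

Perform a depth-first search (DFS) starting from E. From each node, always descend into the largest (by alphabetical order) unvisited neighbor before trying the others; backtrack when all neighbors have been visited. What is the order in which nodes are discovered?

E Q P R L J O N K F I B M A S G H D T C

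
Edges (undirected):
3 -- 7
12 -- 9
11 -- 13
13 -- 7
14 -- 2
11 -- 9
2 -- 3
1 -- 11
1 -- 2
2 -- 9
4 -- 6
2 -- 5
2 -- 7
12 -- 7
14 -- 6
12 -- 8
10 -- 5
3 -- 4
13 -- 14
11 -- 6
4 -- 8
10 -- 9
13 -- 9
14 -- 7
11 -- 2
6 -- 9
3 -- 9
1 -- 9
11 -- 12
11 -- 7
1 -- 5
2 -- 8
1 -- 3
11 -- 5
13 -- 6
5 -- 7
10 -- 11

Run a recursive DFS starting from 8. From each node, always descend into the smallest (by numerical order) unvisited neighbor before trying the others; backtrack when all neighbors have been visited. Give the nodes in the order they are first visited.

8 → 2 → 1 → 3 → 4 → 6 → 9 → 10 → 5 → 7 → 11 → 12 → 13 → 14

Visit 8
8 → 2
2 → 1
1 → 3
3 → 4
4 → 6
6 → 9
9 → 10
10 → 5
5 → 7
7 → 11
11 → 12
11 → 13
13 → 14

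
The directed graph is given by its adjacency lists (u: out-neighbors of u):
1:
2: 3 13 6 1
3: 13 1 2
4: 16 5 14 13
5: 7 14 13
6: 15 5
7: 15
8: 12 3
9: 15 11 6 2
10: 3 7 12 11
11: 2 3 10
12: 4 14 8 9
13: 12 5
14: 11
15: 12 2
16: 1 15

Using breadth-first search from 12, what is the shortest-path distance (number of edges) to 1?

Level 0: 12
Level 1: 4, 8, 9, 14
Level 2: 2, 3, 5, 6, 11, 13, 15, 16
Level 3: 1, 7, 10
1 first appears at level 3.

3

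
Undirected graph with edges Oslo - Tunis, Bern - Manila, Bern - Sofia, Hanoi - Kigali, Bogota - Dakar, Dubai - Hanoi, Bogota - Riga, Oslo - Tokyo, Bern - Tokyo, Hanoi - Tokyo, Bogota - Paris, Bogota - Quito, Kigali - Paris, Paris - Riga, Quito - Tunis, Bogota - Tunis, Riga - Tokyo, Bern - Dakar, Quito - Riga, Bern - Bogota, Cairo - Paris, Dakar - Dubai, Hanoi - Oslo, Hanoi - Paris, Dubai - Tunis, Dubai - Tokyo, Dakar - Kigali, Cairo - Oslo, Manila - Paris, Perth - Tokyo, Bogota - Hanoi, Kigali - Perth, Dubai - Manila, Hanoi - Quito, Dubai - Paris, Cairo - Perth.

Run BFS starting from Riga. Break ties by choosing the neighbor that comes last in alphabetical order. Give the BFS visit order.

Riga, Tokyo, Quito, Paris, Bogota, Perth, Oslo, Hanoi, Dubai, Bern, Tunis, Manila, Kigali, Cairo, Dakar, Sofia

Visit Riga; enqueue Tokyo, Quito, Paris, Bogota → queue [Tokyo, Quito, Paris, Bogota]
Visit Tokyo; enqueue Perth, Oslo, Hanoi, Dubai, Bern → queue [Quito, Paris, Bogota, Perth, Oslo, Hanoi, Dubai, Bern]
Visit Quito; enqueue Tunis → queue [Paris, Bogota, Perth, Oslo, Hanoi, Dubai, Bern, Tunis]
Visit Paris; enqueue Manila, Kigali, Cairo → queue [Bogota, Perth, Oslo, Hanoi, Dubai, Bern, Tunis, Manila, Kigali, Cairo]
Visit Bogota; enqueue Dakar → queue [Perth, Oslo, Hanoi, Dubai, Bern, Tunis, Manila, Kigali, Cairo, Dakar]
Visit Perth → queue [Oslo, Hanoi, Dubai, Bern, Tunis, Manila, Kigali, Cairo, Dakar]
Visit Oslo → queue [Hanoi, Dubai, Bern, Tunis, Manila, Kigali, Cairo, Dakar]
Visit Hanoi → queue [Dubai, Bern, Tunis, Manila, Kigali, Cairo, Dakar]
Visit Dubai → queue [Bern, Tunis, Manila, Kigali, Cairo, Dakar]
Visit Bern; enqueue Sofia → queue [Tunis, Manila, Kigali, Cairo, Dakar, Sofia]
Visit Tunis → queue [Manila, Kigali, Cairo, Dakar, Sofia]
Visit Manila → queue [Kigali, Cairo, Dakar, Sofia]
Visit Kigali → queue [Cairo, Dakar, Sofia]
Visit Cairo → queue [Dakar, Sofia]
Visit Dakar → queue [Sofia]
Visit Sofia → queue []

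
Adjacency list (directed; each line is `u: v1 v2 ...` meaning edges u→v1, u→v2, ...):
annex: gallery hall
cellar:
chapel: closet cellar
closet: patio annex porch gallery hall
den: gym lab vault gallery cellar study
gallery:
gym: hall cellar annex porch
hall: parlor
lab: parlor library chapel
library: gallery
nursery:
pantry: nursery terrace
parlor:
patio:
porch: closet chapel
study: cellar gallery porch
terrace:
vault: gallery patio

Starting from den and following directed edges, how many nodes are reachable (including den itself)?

15

BFS from den visits: den, cellar, gallery, gym, lab, study, vault, annex, hall, porch, chapel, library, parlor, patio, closet
Reachable nodes: 15 of 18 total.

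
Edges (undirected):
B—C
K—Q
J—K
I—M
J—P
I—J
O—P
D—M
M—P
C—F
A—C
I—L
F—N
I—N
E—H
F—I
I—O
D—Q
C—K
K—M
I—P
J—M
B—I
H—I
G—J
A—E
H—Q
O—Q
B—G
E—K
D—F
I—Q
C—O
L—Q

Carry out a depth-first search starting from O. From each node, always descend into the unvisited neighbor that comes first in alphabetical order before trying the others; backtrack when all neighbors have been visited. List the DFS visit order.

Visit O
O → C
C → A
A → E
E → H
H → I
I → B
B → G
G → J
J → K
K → M
M → D
D → F
F → N
D → Q
Q → L
M → P

O -> C -> A -> E -> H -> I -> B -> G -> J -> K -> M -> D -> F -> N -> Q -> L -> P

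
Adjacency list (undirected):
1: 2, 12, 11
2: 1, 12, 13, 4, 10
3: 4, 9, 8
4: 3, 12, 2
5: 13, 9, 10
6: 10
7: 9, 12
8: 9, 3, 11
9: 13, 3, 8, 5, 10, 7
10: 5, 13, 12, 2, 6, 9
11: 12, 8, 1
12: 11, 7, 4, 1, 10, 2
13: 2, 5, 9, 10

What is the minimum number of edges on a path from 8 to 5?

Level 0: 8
Level 1: 3, 9, 11
Level 2: 1, 4, 5, 7, 10, 12, 13
Level 3: 2, 6
5 first appears at level 2.

2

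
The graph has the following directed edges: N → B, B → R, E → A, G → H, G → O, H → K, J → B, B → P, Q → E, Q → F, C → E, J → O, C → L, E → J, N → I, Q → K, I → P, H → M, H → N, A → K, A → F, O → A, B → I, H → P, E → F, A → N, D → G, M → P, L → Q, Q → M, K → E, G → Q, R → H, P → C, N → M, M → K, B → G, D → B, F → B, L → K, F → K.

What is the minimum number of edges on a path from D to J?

Level 0: D
Level 1: B, G
Level 2: H, I, O, P, Q, R
Level 3: A, C, E, F, K, M, N
Level 4: J, L
J first appears at level 4.

4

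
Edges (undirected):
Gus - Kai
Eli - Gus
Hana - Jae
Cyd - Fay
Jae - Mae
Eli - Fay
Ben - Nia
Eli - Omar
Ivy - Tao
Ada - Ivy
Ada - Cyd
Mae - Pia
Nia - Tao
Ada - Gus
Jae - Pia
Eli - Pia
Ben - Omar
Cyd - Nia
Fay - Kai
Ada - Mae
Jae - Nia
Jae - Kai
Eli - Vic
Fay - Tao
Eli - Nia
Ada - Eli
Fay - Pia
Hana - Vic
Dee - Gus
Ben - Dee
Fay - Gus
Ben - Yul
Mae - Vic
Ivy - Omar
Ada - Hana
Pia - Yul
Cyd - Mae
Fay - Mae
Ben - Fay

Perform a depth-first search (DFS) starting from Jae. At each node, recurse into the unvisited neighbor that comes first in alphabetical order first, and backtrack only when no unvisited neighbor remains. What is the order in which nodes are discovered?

Visit Jae
Jae → Hana
Hana → Ada
Ada → Cyd
Cyd → Fay
Fay → Ben
Ben → Dee
Dee → Gus
Gus → Eli
Eli → Nia
Nia → Tao
Tao → Ivy
Ivy → Omar
Eli → Pia
Pia → Mae
Mae → Vic
Pia → Yul
Gus → Kai

Jae -> Hana -> Ada -> Cyd -> Fay -> Ben -> Dee -> Gus -> Eli -> Nia -> Tao -> Ivy -> Omar -> Pia -> Mae -> Vic -> Yul -> Kai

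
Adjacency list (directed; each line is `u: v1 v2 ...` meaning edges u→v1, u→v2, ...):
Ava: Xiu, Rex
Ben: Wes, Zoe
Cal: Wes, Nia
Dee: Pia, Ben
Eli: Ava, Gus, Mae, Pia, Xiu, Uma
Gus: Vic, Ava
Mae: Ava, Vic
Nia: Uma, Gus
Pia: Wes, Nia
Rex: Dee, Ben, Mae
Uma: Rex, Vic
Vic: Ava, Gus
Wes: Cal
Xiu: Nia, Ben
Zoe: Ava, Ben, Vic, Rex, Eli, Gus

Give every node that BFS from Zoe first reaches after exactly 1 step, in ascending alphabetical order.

Level 0: Zoe
Level 1: Ava, Ben, Eli, Gus, Rex, Vic
Level 2: Dee, Mae, Pia, Uma, Wes, Xiu
Level 3: Cal, Nia

Ava, Ben, Eli, Gus, Rex, Vic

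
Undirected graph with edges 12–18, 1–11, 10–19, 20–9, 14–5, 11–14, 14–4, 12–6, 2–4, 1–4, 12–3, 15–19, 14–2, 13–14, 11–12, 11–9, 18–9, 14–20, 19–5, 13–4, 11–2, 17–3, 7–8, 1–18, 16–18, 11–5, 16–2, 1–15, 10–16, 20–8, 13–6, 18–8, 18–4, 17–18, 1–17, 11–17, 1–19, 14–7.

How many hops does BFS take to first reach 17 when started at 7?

3

Level 0: 7
Level 1: 8, 14
Level 2: 2, 4, 5, 11, 13, 18, 20
Level 3: 1, 6, 9, 12, 16, 17, 19
Level 4: 3, 10, 15
17 first appears at level 3.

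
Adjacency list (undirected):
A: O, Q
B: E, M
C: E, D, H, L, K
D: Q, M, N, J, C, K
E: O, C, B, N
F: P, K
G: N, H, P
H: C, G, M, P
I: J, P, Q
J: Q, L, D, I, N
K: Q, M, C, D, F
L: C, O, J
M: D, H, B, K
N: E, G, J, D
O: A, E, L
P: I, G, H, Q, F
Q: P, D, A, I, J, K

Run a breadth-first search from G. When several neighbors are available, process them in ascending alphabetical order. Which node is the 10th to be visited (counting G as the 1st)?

Visit G; enqueue H, N, P → queue [H, N, P]
Visit H; enqueue C, M → queue [N, P, C, M]
Visit N; enqueue D, E, J → queue [P, C, M, D, E, J]
Visit P; enqueue F, I, Q → queue [C, M, D, E, J, F, I, Q]
Visit C; enqueue K, L → queue [M, D, E, J, F, I, Q, K, L]
Visit M; enqueue B → queue [D, E, J, F, I, Q, K, L, B]
Visit D → queue [E, J, F, I, Q, K, L, B]
Visit E; enqueue O → queue [J, F, I, Q, K, L, B, O]
Visit J → queue [F, I, Q, K, L, B, O]
Visit F → queue [I, Q, K, L, B, O]
Visit I → queue [Q, K, L, B, O]
Visit Q; enqueue A → queue [K, L, B, O, A]
Visit K → queue [L, B, O, A]
Visit L → queue [B, O, A]
Visit B → queue [O, A]
Visit O → queue [A]
Visit A → queue []

Visit order: G, H, N, P, C, M, D, E, J, F, I, Q, K, L, B, O, A

F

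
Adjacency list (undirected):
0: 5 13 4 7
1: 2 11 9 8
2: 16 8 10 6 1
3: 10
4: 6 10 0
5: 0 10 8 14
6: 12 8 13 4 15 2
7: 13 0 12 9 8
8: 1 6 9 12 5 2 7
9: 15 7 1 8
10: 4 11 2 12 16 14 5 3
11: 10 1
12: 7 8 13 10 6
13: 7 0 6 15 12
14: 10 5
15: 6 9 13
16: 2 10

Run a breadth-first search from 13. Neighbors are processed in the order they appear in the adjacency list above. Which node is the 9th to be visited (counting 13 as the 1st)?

5

Visit 13; enqueue 7, 0, 6, 15, 12 → queue [7, 0, 6, 15, 12]
Visit 7; enqueue 9, 8 → queue [0, 6, 15, 12, 9, 8]
Visit 0; enqueue 5, 4 → queue [6, 15, 12, 9, 8, 5, 4]
Visit 6; enqueue 2 → queue [15, 12, 9, 8, 5, 4, 2]
Visit 15 → queue [12, 9, 8, 5, 4, 2]
Visit 12; enqueue 10 → queue [9, 8, 5, 4, 2, 10]
Visit 9; enqueue 1 → queue [8, 5, 4, 2, 10, 1]
Visit 8 → queue [5, 4, 2, 10, 1]
Visit 5; enqueue 14 → queue [4, 2, 10, 1, 14]
Visit 4 → queue [2, 10, 1, 14]
Visit 2; enqueue 16 → queue [10, 1, 14, 16]
Visit 10; enqueue 11, 3 → queue [1, 14, 16, 11, 3]
Visit 1 → queue [14, 16, 11, 3]
Visit 14 → queue [16, 11, 3]
Visit 16 → queue [11, 3]
Visit 11 → queue [3]
Visit 3 → queue []

Visit order: 13, 7, 0, 6, 15, 12, 9, 8, 5, 4, 2, 10, 1, 14, 16, 11, 3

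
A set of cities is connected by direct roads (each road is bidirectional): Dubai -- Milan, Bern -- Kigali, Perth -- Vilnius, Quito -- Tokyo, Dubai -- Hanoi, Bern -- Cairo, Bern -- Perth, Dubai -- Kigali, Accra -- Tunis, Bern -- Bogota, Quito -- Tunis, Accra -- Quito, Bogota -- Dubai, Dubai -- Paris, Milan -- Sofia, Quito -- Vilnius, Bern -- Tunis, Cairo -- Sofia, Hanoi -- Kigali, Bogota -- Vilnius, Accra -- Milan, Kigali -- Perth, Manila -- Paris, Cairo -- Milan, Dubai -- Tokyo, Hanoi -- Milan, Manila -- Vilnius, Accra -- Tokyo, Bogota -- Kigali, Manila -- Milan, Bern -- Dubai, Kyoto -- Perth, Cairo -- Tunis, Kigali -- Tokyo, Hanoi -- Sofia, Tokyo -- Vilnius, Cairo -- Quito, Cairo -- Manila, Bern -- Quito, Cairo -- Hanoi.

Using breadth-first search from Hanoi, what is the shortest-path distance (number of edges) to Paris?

Level 0: Hanoi
Level 1: Cairo, Dubai, Kigali, Milan, Sofia
Level 2: Accra, Bern, Bogota, Manila, Paris, Perth, Quito, Tokyo, Tunis
Level 3: Kyoto, Vilnius
Paris first appears at level 2.

2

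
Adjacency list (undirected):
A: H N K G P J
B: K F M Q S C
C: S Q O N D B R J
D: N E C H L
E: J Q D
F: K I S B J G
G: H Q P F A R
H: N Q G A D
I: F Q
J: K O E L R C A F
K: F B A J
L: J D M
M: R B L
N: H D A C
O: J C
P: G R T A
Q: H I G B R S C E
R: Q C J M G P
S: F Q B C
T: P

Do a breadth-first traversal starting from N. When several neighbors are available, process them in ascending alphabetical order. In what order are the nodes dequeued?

N, A, C, D, H, G, J, K, P, B, O, Q, R, S, E, L, F, T, M, I

Visit N; enqueue A, C, D, H → queue [A, C, D, H]
Visit A; enqueue G, J, K, P → queue [C, D, H, G, J, K, P]
Visit C; enqueue B, O, Q, R, S → queue [D, H, G, J, K, P, B, O, Q, R, S]
Visit D; enqueue E, L → queue [H, G, J, K, P, B, O, Q, R, S, E, L]
Visit H → queue [G, J, K, P, B, O, Q, R, S, E, L]
Visit G; enqueue F → queue [J, K, P, B, O, Q, R, S, E, L, F]
Visit J → queue [K, P, B, O, Q, R, S, E, L, F]
Visit K → queue [P, B, O, Q, R, S, E, L, F]
Visit P; enqueue T → queue [B, O, Q, R, S, E, L, F, T]
Visit B; enqueue M → queue [O, Q, R, S, E, L, F, T, M]
Visit O → queue [Q, R, S, E, L, F, T, M]
Visit Q; enqueue I → queue [R, S, E, L, F, T, M, I]
Visit R → queue [S, E, L, F, T, M, I]
Visit S → queue [E, L, F, T, M, I]
Visit E → queue [L, F, T, M, I]
Visit L → queue [F, T, M, I]
Visit F → queue [T, M, I]
Visit T → queue [M, I]
Visit M → queue [I]
Visit I → queue []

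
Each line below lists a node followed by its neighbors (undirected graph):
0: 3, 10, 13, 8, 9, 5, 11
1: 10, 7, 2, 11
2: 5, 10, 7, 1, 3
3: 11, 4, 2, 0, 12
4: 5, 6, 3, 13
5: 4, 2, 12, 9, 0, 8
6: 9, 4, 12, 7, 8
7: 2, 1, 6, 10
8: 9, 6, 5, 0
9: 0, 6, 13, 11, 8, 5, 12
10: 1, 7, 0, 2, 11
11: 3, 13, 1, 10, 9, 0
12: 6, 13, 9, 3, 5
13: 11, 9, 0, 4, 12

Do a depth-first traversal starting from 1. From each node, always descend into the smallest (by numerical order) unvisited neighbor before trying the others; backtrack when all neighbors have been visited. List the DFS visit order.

Visit 1
1 → 2
2 → 3
3 → 0
0 → 5
5 → 4
4 → 6
6 → 7
7 → 10
10 → 11
11 → 9
9 → 8
9 → 12
12 → 13

1 -> 2 -> 3 -> 0 -> 5 -> 4 -> 6 -> 7 -> 10 -> 11 -> 9 -> 8 -> 12 -> 13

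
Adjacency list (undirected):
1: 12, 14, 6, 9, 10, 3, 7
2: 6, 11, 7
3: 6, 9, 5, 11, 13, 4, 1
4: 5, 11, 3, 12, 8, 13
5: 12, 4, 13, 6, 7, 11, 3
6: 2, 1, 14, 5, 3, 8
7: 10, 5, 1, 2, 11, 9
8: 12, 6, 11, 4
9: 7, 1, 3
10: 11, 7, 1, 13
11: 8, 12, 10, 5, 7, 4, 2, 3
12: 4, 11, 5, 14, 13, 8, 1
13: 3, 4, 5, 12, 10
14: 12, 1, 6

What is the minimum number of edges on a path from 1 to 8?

2

Level 0: 1
Level 1: 3, 6, 7, 9, 10, 12, 14
Level 2: 2, 4, 5, 8, 11, 13
8 first appears at level 2.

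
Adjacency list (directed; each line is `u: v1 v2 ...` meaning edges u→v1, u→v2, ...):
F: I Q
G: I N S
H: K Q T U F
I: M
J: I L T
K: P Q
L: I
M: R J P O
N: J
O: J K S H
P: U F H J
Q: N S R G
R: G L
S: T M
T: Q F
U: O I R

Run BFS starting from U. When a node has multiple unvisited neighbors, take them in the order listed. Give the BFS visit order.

U -> O -> I -> R -> J -> K -> S -> H -> M -> G -> L -> T -> P -> Q -> F -> N

Visit U; enqueue O, I, R → queue [O, I, R]
Visit O; enqueue J, K, S, H → queue [I, R, J, K, S, H]
Visit I; enqueue M → queue [R, J, K, S, H, M]
Visit R; enqueue G, L → queue [J, K, S, H, M, G, L]
Visit J; enqueue T → queue [K, S, H, M, G, L, T]
Visit K; enqueue P, Q → queue [S, H, M, G, L, T, P, Q]
Visit S → queue [H, M, G, L, T, P, Q]
Visit H; enqueue F → queue [M, G, L, T, P, Q, F]
Visit M → queue [G, L, T, P, Q, F]
Visit G; enqueue N → queue [L, T, P, Q, F, N]
Visit L → queue [T, P, Q, F, N]
Visit T → queue [P, Q, F, N]
Visit P → queue [Q, F, N]
Visit Q → queue [F, N]
Visit F → queue [N]
Visit N → queue []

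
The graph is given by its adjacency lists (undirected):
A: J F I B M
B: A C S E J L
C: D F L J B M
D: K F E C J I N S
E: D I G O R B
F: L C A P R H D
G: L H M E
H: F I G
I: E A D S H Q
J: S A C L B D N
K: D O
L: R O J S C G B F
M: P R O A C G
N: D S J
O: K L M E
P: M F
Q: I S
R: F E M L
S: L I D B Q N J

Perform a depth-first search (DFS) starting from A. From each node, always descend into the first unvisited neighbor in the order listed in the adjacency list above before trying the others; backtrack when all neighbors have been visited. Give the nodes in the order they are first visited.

A, J, S, L, R, F, C, D, K, O, M, P, G, H, I, E, B, Q, N

Visit A
A → J
J → S
S → L
L → R
R → F
F → C
C → D
D → K
K → O
O → M
M → P
M → G
G → H
H → I
I → E
E → B
I → Q
D → N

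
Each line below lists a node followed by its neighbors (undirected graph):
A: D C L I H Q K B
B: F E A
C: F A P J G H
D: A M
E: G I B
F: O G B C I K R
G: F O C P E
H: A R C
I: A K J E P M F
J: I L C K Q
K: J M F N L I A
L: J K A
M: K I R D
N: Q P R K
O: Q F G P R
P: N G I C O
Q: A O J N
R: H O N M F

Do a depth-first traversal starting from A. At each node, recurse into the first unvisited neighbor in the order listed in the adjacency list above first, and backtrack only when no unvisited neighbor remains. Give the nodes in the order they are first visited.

Visit A
A → D
D → M
M → K
K → J
J → I
I → E
E → G
G → F
F → O
O → Q
Q → N
N → P
P → C
C → H
H → R
F → B
J → L

A → D → M → K → J → I → E → G → F → O → Q → N → P → C → H → R → B → L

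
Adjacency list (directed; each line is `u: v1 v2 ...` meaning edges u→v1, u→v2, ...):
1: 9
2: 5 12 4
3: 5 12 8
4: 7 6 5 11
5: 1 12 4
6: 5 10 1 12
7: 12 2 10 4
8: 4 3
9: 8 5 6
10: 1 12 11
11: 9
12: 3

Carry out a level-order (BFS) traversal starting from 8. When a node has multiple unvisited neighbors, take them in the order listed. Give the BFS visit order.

8, 4, 3, 7, 6, 5, 11, 12, 2, 10, 1, 9

Visit 8; enqueue 4, 3 → queue [4, 3]
Visit 4; enqueue 7, 6, 5, 11 → queue [3, 7, 6, 5, 11]
Visit 3; enqueue 12 → queue [7, 6, 5, 11, 12]
Visit 7; enqueue 2, 10 → queue [6, 5, 11, 12, 2, 10]
Visit 6; enqueue 1 → queue [5, 11, 12, 2, 10, 1]
Visit 5 → queue [11, 12, 2, 10, 1]
Visit 11; enqueue 9 → queue [12, 2, 10, 1, 9]
Visit 12 → queue [2, 10, 1, 9]
Visit 2 → queue [10, 1, 9]
Visit 10 → queue [1, 9]
Visit 1 → queue [9]
Visit 9 → queue []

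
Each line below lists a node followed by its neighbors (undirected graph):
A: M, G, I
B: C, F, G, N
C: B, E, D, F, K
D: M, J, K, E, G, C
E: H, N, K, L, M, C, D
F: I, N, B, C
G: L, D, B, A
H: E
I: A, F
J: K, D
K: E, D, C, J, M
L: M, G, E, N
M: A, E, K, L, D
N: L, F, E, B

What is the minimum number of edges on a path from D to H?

2

Level 0: D
Level 1: C, E, G, J, K, M
Level 2: A, B, F, H, L, N
Level 3: I
H first appears at level 2.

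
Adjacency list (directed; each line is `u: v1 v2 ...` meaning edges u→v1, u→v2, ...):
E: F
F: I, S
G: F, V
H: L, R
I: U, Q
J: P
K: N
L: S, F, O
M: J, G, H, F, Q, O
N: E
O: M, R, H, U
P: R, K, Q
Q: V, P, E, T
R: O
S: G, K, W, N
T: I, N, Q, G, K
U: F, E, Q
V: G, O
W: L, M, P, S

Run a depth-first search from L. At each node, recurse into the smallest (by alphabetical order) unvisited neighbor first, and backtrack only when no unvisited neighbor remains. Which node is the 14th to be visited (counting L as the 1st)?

V

Visit L
L → F
F → I
I → Q
Q → E
Q → P
P → K
K → N
P → R
R → O
O → H
O → M
M → G
G → V
M → J
O → U
Q → T
F → S
S → W

Visit order: L, F, I, Q, E, P, K, N, R, O, H, M, G, V, J, U, T, S, W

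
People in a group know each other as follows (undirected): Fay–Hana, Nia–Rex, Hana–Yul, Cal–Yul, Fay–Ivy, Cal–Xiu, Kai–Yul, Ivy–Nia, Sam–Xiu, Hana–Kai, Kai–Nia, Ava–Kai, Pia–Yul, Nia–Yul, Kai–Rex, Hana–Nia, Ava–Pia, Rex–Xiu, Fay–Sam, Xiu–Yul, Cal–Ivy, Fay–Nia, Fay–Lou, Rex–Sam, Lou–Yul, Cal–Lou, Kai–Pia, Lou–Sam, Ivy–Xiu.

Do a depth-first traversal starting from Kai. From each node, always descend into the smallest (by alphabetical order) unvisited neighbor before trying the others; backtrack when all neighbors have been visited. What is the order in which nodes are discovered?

Kai, Ava, Pia, Yul, Cal, Ivy, Fay, Hana, Nia, Rex, Sam, Lou, Xiu

Visit Kai
Kai → Ava
Ava → Pia
Pia → Yul
Yul → Cal
Cal → Ivy
Ivy → Fay
Fay → Hana
Hana → Nia
Nia → Rex
Rex → Sam
Sam → Lou
Sam → Xiu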